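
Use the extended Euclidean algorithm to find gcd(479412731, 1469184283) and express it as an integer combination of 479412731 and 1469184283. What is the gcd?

7

Apply Euclid's algorithm to 1469184283 and 479412731:
1469184283 = 3×479412731 + 30946090
479412731 = 15×30946090 + 15221381
30946090 = 2×15221381 + 503328
15221381 = 30×503328 + 121541
503328 = 4×121541 + 17164
121541 = 7×17164 + 1393
17164 = 12×1393 + 448
1393 = 3×448 + 49
448 = 9×49 + 7
49 = 7×7 + 0
gcd(479412731, 1469184283) = 7.
Express as a combination:
7 = 448 − 9·49
7 = −9·1393 + 28·448
7 = 28·17164 − 345·1393
7 = −345·121541 + 2443·17164
7 = 2443·503328 − 10117·121541
7 = −10117·15221381 + 305953·503328
7 = 305953·30946090 − 622023·15221381
7 = −622023·479412731 + 9636298·30946090
7 = 9636298·1469184283 − 29530917·479412731
So 7 = (9636298)·1469184283 + (-29530917)·479412731.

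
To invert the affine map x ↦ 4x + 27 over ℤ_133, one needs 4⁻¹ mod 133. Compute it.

Apply the Euclidean algorithm to 133 and 4:
133 = 33·4 + 1
4 = 4·1 + 0
gcd = 1, so the inverse exists. Back-substitute:
1 = 133 − 33·4
Hence 4⁻¹ ≡ -33 ≡ 100 (mod 133).

100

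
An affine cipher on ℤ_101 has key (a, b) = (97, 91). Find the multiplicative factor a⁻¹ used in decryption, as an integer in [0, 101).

25

gcd(101, 97) by repeated division:
101 = 1×97 + 4
97 = 24×4 + 1
4 = 4×1 + 0
gcd = 1, so the inverse exists. Back-substitute:
1 = 97 − 24·4
1 = −24·101 + 25·97
So 97·25 ≡ 1 (mod 101).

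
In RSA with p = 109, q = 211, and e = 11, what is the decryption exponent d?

φ(n) = (p−1)(q−1) = 108·210 = 22680.
Need d with 11·d ≡ 1 (mod 22680). Apply the extended Euclidean algorithm:
22680 = 2061×11 + 9
11 = 1×9 + 2
9 = 4×2 + 1
2 = 2×1 + 0
Back-substitute:
1 = 9 − 4·2
1 = −4·11 + 5·9
1 = 5·22680 − 10309·11
So 11·(-10309) ≡ 1 (mod 22680), hence d ≡ -10309 ≡ 12371 (mod 22680).

12371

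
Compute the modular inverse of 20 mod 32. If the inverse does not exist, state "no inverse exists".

Compute gcd(20, 32):
32 = 1·20 + 12
20 = 1·12 + 8
12 = 1·8 + 4
8 = 2·4 + 0
gcd(20, 32) = 4 ≠ 1, so 20 has no multiplicative inverse modulo 32.

no inverse exists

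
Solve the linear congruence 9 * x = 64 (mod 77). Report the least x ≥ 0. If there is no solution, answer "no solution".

First find gcd(9, 77):
77 = 8*9 + 5
9 = 1*5 + 4
5 = 1*4 + 1
4 = 4*1 + 0
gcd = 1, so a unique solution mod 77 exists.
Back-substitute for the Bézout coefficients:
1 = 5 − 4
1 = −9 + 2·5
1 = 2·77 − 17·9
So 9·(-17) ≡ 1 (mod 77), giving 9⁻¹ ≡ 60.
x ≡ 9⁻¹·64 ≡ 60·64 ≡ 67 (mod 77).

67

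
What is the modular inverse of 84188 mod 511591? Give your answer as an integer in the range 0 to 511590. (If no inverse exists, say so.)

411695

Run Euclid on (511591, 84188):
511591 = 6×84188 + 6463
84188 = 13×6463 + 169
6463 = 38×169 + 41
169 = 4×41 + 5
41 = 8×5 + 1
5 = 5×1 + 0
gcd = 1, so the inverse exists. Back-substitute:
1 = 41 − 8·5
1 = −8·169 + 33·41
1 = 33·6463 − 1262·169
1 = −1262·84188 + 16439·6463
1 = 16439·511591 − 99896·84188
Hence 84188⁻¹ ≡ -99896 ≡ 411695 (mod 511591).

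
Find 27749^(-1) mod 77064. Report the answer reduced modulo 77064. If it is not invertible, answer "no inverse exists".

2069

Run Euclid on (77064, 27749):
77064 = 2·27749 + 21566
27749 = 1·21566 + 6183
21566 = 3·6183 + 3017
6183 = 2·3017 + 149
3017 = 20·149 + 37
149 = 4·37 + 1
37 = 37·1 + 0
gcd = 1, so the inverse exists. Back-substitute:
1 = 149 − 4·37
1 = −4·3017 + 81·149
1 = 81·6183 − 166·3017
1 = −166·21566 + 579·6183
1 = 579·27749 − 745·21566
1 = −745·77064 + 2069·27749
So 27749·2069 ≡ 1 (mod 77064).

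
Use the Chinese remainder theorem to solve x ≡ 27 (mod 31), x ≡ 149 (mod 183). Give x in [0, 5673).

Write x = 27 + 31·k. Then 31·k ≡ 149 − 27 ≡ 122 (mod 183).
Need 31⁻¹ mod 183. Extended Euclid on (183, 31):
183 = 5·31 + 28
31 = 1·28 + 3
28 = 9·3 + 1
3 = 3·1 + 0
Back-substitute:
1 = 28 − 9·3
1 = −9·31 + 10·28
1 = 10·183 − 59·31
31⁻¹ ≡ 124 (mod 183), so k ≡ 124·122 ≡ 122 (mod 183).
x = 27 + 31·122 = 3809.

3809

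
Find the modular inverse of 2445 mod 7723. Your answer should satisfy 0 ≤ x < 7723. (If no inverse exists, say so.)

Apply the Euclidean algorithm to 7723 and 2445:
7723 = 3*2445 + 388
2445 = 6*388 + 117
388 = 3*117 + 37
117 = 3*37 + 6
37 = 6*6 + 1
6 = 6*1 + 0
The gcd is 1. Working backward:
1 = 37 − 6·6
1 = −6·117 + 19·37
1 = 19·388 − 63·117
1 = −63·2445 + 397·388
1 = 397·7723 − 1254·2445
Thus 2445·(-1254) ≡ 1 (mod 7723); reducing, -1254 mod 7723 = 6469.

6469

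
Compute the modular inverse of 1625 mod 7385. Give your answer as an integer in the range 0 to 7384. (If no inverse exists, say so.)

Euclidean algorithm on 7385, 1625:
7385 = 4*1625 + 885
1625 = 1*885 + 740
885 = 1*740 + 145
740 = 5*145 + 15
145 = 9*15 + 10
15 = 1*10 + 5
10 = 2*5 + 0
Since gcd = 5 > 1, 1625 is not a unit mod 7385.

no inverse exists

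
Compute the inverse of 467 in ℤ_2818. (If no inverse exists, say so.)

Apply the Euclidean algorithm to 2818 and 467:
2818 = 6×467 + 16
467 = 29×16 + 3
16 = 5×3 + 1
3 = 3×1 + 0
The gcd is 1. Working backward:
1 = 16 − 5·3
1 = −5·467 + 146·16
1 = 146·2818 − 881·467
So 467·(-881) ≡ 1 (mod 2818), and -881 ≡ 1937 (mod 2818).

1937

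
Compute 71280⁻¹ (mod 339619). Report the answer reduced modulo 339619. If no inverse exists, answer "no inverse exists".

151423

gcd(339619, 71280) by repeated division:
339619 = 4*71280 + 54499
71280 = 1*54499 + 16781
54499 = 3*16781 + 4156
16781 = 4*4156 + 157
4156 = 26*157 + 74
157 = 2*74 + 9
74 = 8*9 + 2
9 = 4*2 + 1
2 = 2*1 + 0
Since gcd(71280, 339619) = 1, back-substitute to write 1 as a combination:
1 = 9 − 4·2
1 = −4·74 + 33·9
1 = 33·157 − 70·74
1 = −70·4156 + 1853·157
1 = 1853·16781 − 7482·4156
1 = −7482·54499 + 24299·16781
1 = 24299·71280 − 31781·54499
1 = −31781·339619 + 151423·71280
So 71280·151423 ≡ 1 (mod 339619).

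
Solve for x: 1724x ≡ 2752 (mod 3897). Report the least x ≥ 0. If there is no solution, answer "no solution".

First find gcd(1724, 3897):
3897 = 2·1724 + 449
1724 = 3·449 + 377
449 = 1·377 + 72
377 = 5·72 + 17
72 = 4·17 + 4
17 = 4·4 + 1
4 = 4·1 + 0
gcd = 1, so a unique solution mod 3897 exists.
Back-substitute for the Bézout coefficients:
1 = 17 − 4·4
1 = −4·72 + 17·17
1 = 17·377 − 89·72
1 = −89·449 + 106·377
1 = 106·1724 − 407·449
1 = −407·3897 + 920·1724
So 1724·(920) ≡ 1 (mod 3897), giving 1724⁻¹ ≡ 920.
x ≡ 1724⁻¹·2752 ≡ 920·2752 ≡ 2687 (mod 3897).

2687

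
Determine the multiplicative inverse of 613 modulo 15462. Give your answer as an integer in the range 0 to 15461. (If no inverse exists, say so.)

8803

Apply the Euclidean algorithm to 15462 and 613:
15462 = 25×613 + 137
613 = 4×137 + 65
137 = 2×65 + 7
65 = 9×7 + 2
7 = 3×2 + 1
2 = 2×1 + 0
Since gcd(613, 15462) = 1, back-substitute to write 1 as a combination:
1 = 7 − 3·2
1 = −3·65 + 28·7
1 = 28·137 − 59·65
1 = −59·613 + 264·137
1 = 264·15462 − 6659·613
Hence 613⁻¹ ≡ -6659 ≡ 8803 (mod 15462).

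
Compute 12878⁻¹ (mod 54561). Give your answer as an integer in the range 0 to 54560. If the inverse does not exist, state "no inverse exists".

Run Euclid on (54561, 12878):
54561 = 4×12878 + 3049
12878 = 4×3049 + 682
3049 = 4×682 + 321
682 = 2×321 + 40
321 = 8×40 + 1
40 = 40×1 + 0
gcd = 1, so the inverse exists. Back-substitute:
1 = 321 − 8·40
1 = −8·682 + 17·321
1 = 17·3049 − 76·682
1 = −76·12878 + 321·3049
1 = 321·54561 − 1360·12878
So 12878·(-1360) ≡ 1 (mod 54561), and -1360 ≡ 53201 (mod 54561).

53201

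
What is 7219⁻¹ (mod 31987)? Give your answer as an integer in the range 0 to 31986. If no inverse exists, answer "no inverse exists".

3465

Run Euclid on (31987, 7219):
31987 = 4·7219 + 3111
7219 = 2·3111 + 997
3111 = 3·997 + 120
997 = 8·120 + 37
120 = 3·37 + 9
37 = 4·9 + 1
9 = 9·1 + 0
Since gcd(7219, 31987) = 1, back-substitute to write 1 as a combination:
1 = 37 − 4·9
1 = −4·120 + 13·37
1 = 13·997 − 108·120
1 = −108·3111 + 337·997
1 = 337·7219 − 782·3111
1 = −782·31987 + 3465·7219
So 7219·3465 ≡ 1 (mod 31987).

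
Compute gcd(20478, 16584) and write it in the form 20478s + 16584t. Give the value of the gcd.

6

Repeated division:
20478 = 1×16584 + 3894
16584 = 4×3894 + 1008
3894 = 3×1008 + 870
1008 = 1×870 + 138
870 = 6×138 + 42
138 = 3×42 + 12
42 = 3×12 + 6
12 = 2×6 + 0
gcd(20478, 16584) = 6.
Back-substituting:
6 = 42 − 3·12
6 = −3·138 + 10·42
6 = 10·870 − 63·138
6 = −63·1008 + 73·870
6 = 73·3894 − 282·1008
6 = −282·16584 + 1201·3894
6 = 1201·20478 − 1483·16584
So 6 = (1201)·20478 + (-1483)·16584.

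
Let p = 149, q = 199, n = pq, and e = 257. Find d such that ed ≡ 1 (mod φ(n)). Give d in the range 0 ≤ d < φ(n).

φ(n) = (p−1)(q−1) = 148·198 = 29304.
Need d with 257·d ≡ 1 (mod 29304). Apply the extended Euclidean algorithm:
29304 = 114*257 + 6
257 = 42*6 + 5
6 = 1*5 + 1
5 = 5*1 + 0
Back-substitute:
1 = 6 − 5
1 = −257 + 43·6
1 = 43·29304 − 4903·257
So 257·(-4903) ≡ 1 (mod 29304), hence d ≡ -4903 ≡ 24401 (mod 29304).

24401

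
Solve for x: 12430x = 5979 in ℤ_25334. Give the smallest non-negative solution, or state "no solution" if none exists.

no solution

gcd(12430, 25334):
25334 = 2*12430 + 474
12430 = 26*474 + 106
474 = 4*106 + 50
106 = 2*50 + 6
50 = 8*6 + 2
6 = 3*2 + 0
gcd = 2, but 2 ∤ 5979, so the congruence has no solution.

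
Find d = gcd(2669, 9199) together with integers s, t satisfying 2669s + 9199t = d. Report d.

Repeated division:
9199 = 3·2669 + 1192
2669 = 2·1192 + 285
1192 = 4·285 + 52
285 = 5·52 + 25
52 = 2·25 + 2
25 = 12·2 + 1
2 = 2·1 + 0
gcd(2669, 9199) = 1.
Back-substituting:
1 = 25 − 12·2
1 = −12·52 + 25·25
1 = 25·285 − 137·52
1 = −137·1192 + 573·285
1 = 573·2669 − 1283·1192
1 = −1283·9199 + 4422·2669
So 1 = (-1283)·9199 + (4422)·2669.

1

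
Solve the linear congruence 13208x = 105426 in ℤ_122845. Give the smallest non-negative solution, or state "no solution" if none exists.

106837

First find gcd(13208, 122845):
122845 = 9*13208 + 3973
13208 = 3*3973 + 1289
3973 = 3*1289 + 106
1289 = 12*106 + 17
106 = 6*17 + 4
17 = 4*4 + 1
4 = 4*1 + 0
gcd = 1, so a unique solution mod 122845 exists.
Back-substitute for the Bézout coefficients:
1 = 17 − 4·4
1 = −4·106 + 25·17
1 = 25·1289 − 304·106
1 = −304·3973 + 937·1289
1 = 937·13208 − 3115·3973
1 = −3115·122845 + 28972·13208
So 13208·(28972) ≡ 1 (mod 122845), giving 13208⁻¹ ≡ 28972.
x ≡ 13208⁻¹·105426 ≡ 28972·105426 ≡ 106837 (mod 122845).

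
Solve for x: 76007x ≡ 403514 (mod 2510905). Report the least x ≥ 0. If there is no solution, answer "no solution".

1288972

First find gcd(76007, 2510905):
2510905 = 33·76007 + 2674
76007 = 28·2674 + 1135
2674 = 2·1135 + 404
1135 = 2·404 + 327
404 = 1·327 + 77
327 = 4·77 + 19
77 = 4·19 + 1
19 = 19·1 + 0
gcd = 1, so a unique solution mod 2510905 exists.
Back-substitute for the Bézout coefficients:
1 = 77 − 4·19
1 = −4·327 + 17·77
1 = 17·404 − 21·327
1 = −21·1135 + 59·404
1 = 59·2674 − 139·1135
1 = −139·76007 + 3951·2674
1 = 3951·2510905 − 130522·76007
So 76007·(-130522) ≡ 1 (mod 2510905), giving 76007⁻¹ ≡ 2380383.
x ≡ 76007⁻¹·403514 ≡ 2380383·403514 ≡ 1288972 (mod 2510905).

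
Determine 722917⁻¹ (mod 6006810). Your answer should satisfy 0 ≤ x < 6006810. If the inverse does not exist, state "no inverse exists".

Extended Euclidean algorithm:
6006810 = 8*722917 + 223474
722917 = 3*223474 + 52495
223474 = 4*52495 + 13494
52495 = 3*13494 + 12013
13494 = 1*12013 + 1481
12013 = 8*1481 + 165
1481 = 8*165 + 161
165 = 1*161 + 4
161 = 40*4 + 1
4 = 4*1 + 0
The gcd is 1. Working backward:
1 = 161 − 40·4
1 = −40·165 + 41·161
1 = 41·1481 − 368·165
1 = −368·12013 + 2985·1481
1 = 2985·13494 − 3353·12013
1 = −3353·52495 + 13044·13494
1 = 13044·223474 − 55529·52495
1 = −55529·722917 + 179631·223474
1 = 179631·6006810 − 1492577·722917
Hence 722917⁻¹ ≡ -1492577 ≡ 4514233 (mod 6006810).

4514233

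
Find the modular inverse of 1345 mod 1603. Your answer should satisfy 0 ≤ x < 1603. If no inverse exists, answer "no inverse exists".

379

Extended Euclidean algorithm:
1603 = 1×1345 + 258
1345 = 5×258 + 55
258 = 4×55 + 38
55 = 1×38 + 17
38 = 2×17 + 4
17 = 4×4 + 1
4 = 4×1 + 0
Since gcd(1345, 1603) = 1, back-substitute to write 1 as a combination:
1 = 17 − 4·4
1 = −4·38 + 9·17
1 = 9·55 − 13·38
1 = −13·258 + 61·55
1 = 61·1345 − 318·258
1 = −318·1603 + 379·1345
So 1345·379 ≡ 1 (mod 1603).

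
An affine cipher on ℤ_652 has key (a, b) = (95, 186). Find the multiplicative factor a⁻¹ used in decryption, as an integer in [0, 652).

Extended Euclidean algorithm:
652 = 6×95 + 82
95 = 1×82 + 13
82 = 6×13 + 4
13 = 3×4 + 1
4 = 4×1 + 0
Since gcd(95, 652) = 1, back-substitute to write 1 as a combination:
1 = 13 − 3·4
1 = −3·82 + 19·13
1 = 19·95 − 22·82
1 = −22·652 + 151·95
So 95·151 ≡ 1 (mod 652).

151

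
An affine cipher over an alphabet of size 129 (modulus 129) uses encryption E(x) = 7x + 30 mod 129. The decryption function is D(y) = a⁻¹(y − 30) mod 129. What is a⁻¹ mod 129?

37

Apply the Euclidean algorithm to 129 and 7:
129 = 18*7 + 3
7 = 2*3 + 1
3 = 3*1 + 0
The gcd is 1. Working backward:
1 = 7 − 2·3
1 = −2·129 + 37·7
So 7·37 ≡ 1 (mod 129).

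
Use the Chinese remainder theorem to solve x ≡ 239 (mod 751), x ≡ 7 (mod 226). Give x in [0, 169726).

123403

Write x = 239 + 751·k. Then 751·k ≡ 7 − 239 ≡ 220 (mod 226).
Need 751⁻¹ mod 226. Extended Euclid on (226, 73):
226 = 3*73 + 7
73 = 10*7 + 3
7 = 2*3 + 1
3 = 3*1 + 0
Back-substitute:
1 = 7 − 2·3
1 = −2·73 + 21·7
1 = 21·226 − 65·73
751⁻¹ ≡ 161 (mod 226), so k ≡ 161·220 ≡ 164 (mod 226).
x = 239 + 751·164 = 123403.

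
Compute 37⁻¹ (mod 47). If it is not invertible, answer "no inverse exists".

14

gcd(47, 37) by repeated division:
47 = 1×37 + 10
37 = 3×10 + 7
10 = 1×7 + 3
7 = 2×3 + 1
3 = 3×1 + 0
Since gcd(37, 47) = 1, back-substitute to write 1 as a combination:
1 = 7 − 2·3
1 = −2·10 + 3·7
1 = 3·37 − 11·10
1 = −11·47 + 14·37
So 37·14 ≡ 1 (mod 47).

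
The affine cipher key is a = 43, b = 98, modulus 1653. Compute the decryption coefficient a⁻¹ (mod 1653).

gcd(1653, 43) by repeated division:
1653 = 38·43 + 19
43 = 2·19 + 5
19 = 3·5 + 4
5 = 1·4 + 1
4 = 4·1 + 0
Since gcd(43, 1653) = 1, back-substitute to write 1 as a combination:
1 = 5 − 4
1 = −19 + 4·5
1 = 4·43 − 9·19
1 = −9·1653 + 346·43
So 43·346 ≡ 1 (mod 1653).

346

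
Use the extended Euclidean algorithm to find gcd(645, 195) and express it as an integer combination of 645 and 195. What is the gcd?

15

Apply Euclid's algorithm to 645 and 195:
645 = 3·195 + 60
195 = 3·60 + 15
60 = 4·15 + 0
gcd(645, 195) = 15.
Back-substituting:
15 = 195 − 3·60
15 = −3·645 + 10·195
So 15 = (-3)·645 + (10)·195.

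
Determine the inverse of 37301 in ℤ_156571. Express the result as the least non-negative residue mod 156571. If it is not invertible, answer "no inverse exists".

126668

Run Euclid on (156571, 37301):
156571 = 4*37301 + 7367
37301 = 5*7367 + 466
7367 = 15*466 + 377
466 = 1*377 + 89
377 = 4*89 + 21
89 = 4*21 + 5
21 = 4*5 + 1
5 = 5*1 + 0
The gcd is 1. Working backward:
1 = 21 − 4·5
1 = −4·89 + 17·21
1 = 17·377 − 72·89
1 = −72·466 + 89·377
1 = 89·7367 − 1407·466
1 = −1407·37301 + 7124·7367
1 = 7124·156571 − 29903·37301
So 37301·(-29903) ≡ 1 (mod 156571), and -29903 ≡ 126668 (mod 156571).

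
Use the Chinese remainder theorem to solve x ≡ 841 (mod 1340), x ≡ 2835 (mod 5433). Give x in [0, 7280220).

4142781

Write x = 841 + 1340·k. Then 1340·k ≡ 2835 − 841 ≡ 1994 (mod 5433).
Need 1340⁻¹ mod 5433. Extended Euclid on (5433, 1340):
5433 = 4·1340 + 73
1340 = 18·73 + 26
73 = 2·26 + 21
26 = 1·21 + 5
21 = 4·5 + 1
5 = 5·1 + 0
Back-substitute:
1 = 21 − 4·5
1 = −4·26 + 5·21
1 = 5·73 − 14·26
1 = −14·1340 + 257·73
1 = 257·5433 − 1042·1340
1340⁻¹ ≡ 4391 (mod 5433), so k ≡ 4391·1994 ≡ 3091 (mod 5433).
x = 841 + 1340·3091 = 4142781.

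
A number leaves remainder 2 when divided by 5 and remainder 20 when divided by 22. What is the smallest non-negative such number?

Write x = 2 + 5·k. Then 5·k ≡ 20 − 2 ≡ 18 (mod 22).
Need 5⁻¹ mod 22. Extended Euclid on (22, 5):
22 = 4*5 + 2
5 = 2*2 + 1
2 = 2*1 + 0
Back-substitute:
1 = 5 − 2·2
1 = −2·22 + 9·5
5⁻¹ ≡ 9 (mod 22), so k ≡ 9·18 ≡ 8 (mod 22).
x = 2 + 5·8 = 42.

42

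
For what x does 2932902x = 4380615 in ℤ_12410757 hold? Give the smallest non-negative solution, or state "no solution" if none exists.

1214591

First find gcd(2932902, 12410757):
12410757 = 4×2932902 + 679149
2932902 = 4×679149 + 216306
679149 = 3×216306 + 30231
216306 = 7×30231 + 4689
30231 = 6×4689 + 2097
4689 = 2×2097 + 495
2097 = 4×495 + 117
495 = 4×117 + 27
117 = 4×27 + 9
27 = 3×9 + 0
gcd = 9 and 9 | 4380615, so solutions exist. Divide through by 9: 325878x ≡ 486735 (mod 1378973).
Now find 325878⁻¹ mod 1378973:
1378973 = 4·325878 + 75461
325878 = 4·75461 + 24034
75461 = 3·24034 + 3359
24034 = 7·3359 + 521
3359 = 6·521 + 233
521 = 2·233 + 55
233 = 4·55 + 13
55 = 4·13 + 3
13 = 4·3 + 1
3 = 3·1 + 0
Back-substitute:
1 = 13 − 4·3
1 = −4·55 + 17·13
1 = 17·233 − 72·55
1 = −72·521 + 161·233
1 = 161·3359 − 1038·521
1 = −1038·24034 + 7427·3359
1 = 7427·75461 − 23319·24034
1 = −23319·325878 + 100703·75461
1 = 100703·1378973 − 426131·325878
So 325878·(-426131) ≡ 1 (mod 1378973), i.e. 325878⁻¹ ≡ 952842.
Then x ≡ 952842·486735 ≡ 1214591 (mod 1378973); the smallest non-negative solution is x = 1214591.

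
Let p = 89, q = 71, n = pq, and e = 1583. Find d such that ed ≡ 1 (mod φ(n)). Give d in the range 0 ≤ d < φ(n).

4047

φ(n) = (p−1)(q−1) = 88·70 = 6160.
Need d with 1583·d ≡ 1 (mod 6160). Apply the extended Euclidean algorithm:
6160 = 3*1583 + 1411
1583 = 1*1411 + 172
1411 = 8*172 + 35
172 = 4*35 + 32
35 = 1*32 + 3
32 = 10*3 + 2
3 = 1*2 + 1
2 = 2*1 + 0
Back-substitute:
1 = 3 − 2
1 = −32 + 11·3
1 = 11·35 − 12·32
1 = −12·172 + 59·35
1 = 59·1411 − 484·172
1 = −484·1583 + 543·1411
1 = 543·6160 − 2113·1583
So 1583·(-2113) ≡ 1 (mod 6160), hence d ≡ -2113 ≡ 4047 (mod 6160).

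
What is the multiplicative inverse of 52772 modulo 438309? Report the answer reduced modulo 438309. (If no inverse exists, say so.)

gcd(438309, 52772) by repeated division:
438309 = 8·52772 + 16133
52772 = 3·16133 + 4373
16133 = 3·4373 + 3014
4373 = 1·3014 + 1359
3014 = 2·1359 + 296
1359 = 4·296 + 175
296 = 1·175 + 121
175 = 1·121 + 54
121 = 2·54 + 13
54 = 4·13 + 2
13 = 6·2 + 1
2 = 2·1 + 0
gcd = 1, so the inverse exists. Back-substitute:
1 = 13 − 6·2
1 = −6·54 + 25·13
1 = 25·121 − 56·54
1 = −56·175 + 81·121
1 = 81·296 − 137·175
1 = −137·1359 + 629·296
1 = 629·3014 − 1395·1359
1 = −1395·4373 + 2024·3014
1 = 2024·16133 − 7467·4373
1 = −7467·52772 + 24425·16133
1 = 24425·438309 − 202867·52772
So 52772·(-202867) ≡ 1 (mod 438309), and -202867 ≡ 235442 (mod 438309).

235442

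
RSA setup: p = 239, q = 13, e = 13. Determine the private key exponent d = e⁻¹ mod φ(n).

2197

φ(n) = (p−1)(q−1) = 238·12 = 2856.
Need d with 13·d ≡ 1 (mod 2856). Apply the extended Euclidean algorithm:
2856 = 219×13 + 9
13 = 1×9 + 4
9 = 2×4 + 1
4 = 4×1 + 0
Back-substitute:
1 = 9 − 2·4
1 = −2·13 + 3·9
1 = 3·2856 − 659·13
So 13·(-659) ≡ 1 (mod 2856), hence d ≡ -659 ≡ 2197 (mod 2856).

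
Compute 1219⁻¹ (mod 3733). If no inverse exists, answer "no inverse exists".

Run Euclid on (3733, 1219):
3733 = 3×1219 + 76
1219 = 16×76 + 3
76 = 25×3 + 1
3 = 3×1 + 0
Since gcd(1219, 3733) = 1, back-substitute to write 1 as a combination:
1 = 76 − 25·3
1 = −25·1219 + 401·76
1 = 401·3733 − 1228·1219
Hence 1219⁻¹ ≡ -1228 ≡ 2505 (mod 3733).

2505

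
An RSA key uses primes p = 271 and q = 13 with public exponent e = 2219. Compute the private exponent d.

φ(n) = (p−1)(q−1) = 270·12 = 3240.
Need d with 2219·d ≡ 1 (mod 3240). Apply the extended Euclidean algorithm:
3240 = 1×2219 + 1021
2219 = 2×1021 + 177
1021 = 5×177 + 136
177 = 1×136 + 41
136 = 3×41 + 13
41 = 3×13 + 2
13 = 6×2 + 1
2 = 2×1 + 0
Back-substitute:
1 = 13 − 6·2
1 = −6·41 + 19·13
1 = 19·136 − 63·41
1 = −63·177 + 82·136
1 = 82·1021 − 473·177
1 = −473·2219 + 1028·1021
1 = 1028·3240 − 1501·2219
So 2219·(-1501) ≡ 1 (mod 3240), hence d ≡ -1501 ≡ 1739 (mod 3240).

1739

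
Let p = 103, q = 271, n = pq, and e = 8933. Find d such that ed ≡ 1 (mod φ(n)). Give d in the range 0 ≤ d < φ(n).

φ(n) = (p−1)(q−1) = 102·270 = 27540.
Need d with 8933·d ≡ 1 (mod 27540). Apply the extended Euclidean algorithm:
27540 = 3×8933 + 741
8933 = 12×741 + 41
741 = 18×41 + 3
41 = 13×3 + 2
3 = 1×2 + 1
2 = 2×1 + 0
Back-substitute:
1 = 3 − 2
1 = −41 + 14·3
1 = 14·741 − 253·41
1 = −253·8933 + 3050·741
1 = 3050·27540 − 9403·8933
So 8933·(-9403) ≡ 1 (mod 27540), hence d ≡ -9403 ≡ 18137 (mod 27540).

18137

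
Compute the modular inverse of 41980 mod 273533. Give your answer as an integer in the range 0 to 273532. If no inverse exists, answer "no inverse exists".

Apply the Euclidean algorithm to 273533 and 41980:
273533 = 6×41980 + 21653
41980 = 1×21653 + 20327
21653 = 1×20327 + 1326
20327 = 15×1326 + 437
1326 = 3×437 + 15
437 = 29×15 + 2
15 = 7×2 + 1
2 = 2×1 + 0
The gcd is 1. Working backward:
1 = 15 − 7·2
1 = −7·437 + 204·15
1 = 204·1326 − 619·437
1 = −619·20327 + 9489·1326
1 = 9489·21653 − 10108·20327
1 = −10108·41980 + 19597·21653
1 = 19597·273533 − 127690·41980
Thus 41980·(-127690) ≡ 1 (mod 273533); reducing, -127690 mod 273533 = 145843.

145843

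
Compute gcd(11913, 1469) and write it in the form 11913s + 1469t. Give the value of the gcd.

Repeated division:
11913 = 8×1469 + 161
1469 = 9×161 + 20
161 = 8×20 + 1
20 = 20×1 + 0
gcd(11913, 1469) = 1.
Express as a combination:
1 = 161 − 8·20
1 = −8·1469 + 73·161
1 = 73·11913 − 592·1469
So 1 = (73)·11913 + (-592)·1469.

1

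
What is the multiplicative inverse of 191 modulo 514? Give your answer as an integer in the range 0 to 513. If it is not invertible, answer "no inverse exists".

183

Run Euclid on (514, 191):
514 = 2×191 + 132
191 = 1×132 + 59
132 = 2×59 + 14
59 = 4×14 + 3
14 = 4×3 + 2
3 = 1×2 + 1
2 = 2×1 + 0
Since gcd(191, 514) = 1, back-substitute to write 1 as a combination:
1 = 3 − 2
1 = −14 + 5·3
1 = 5·59 − 21·14
1 = −21·132 + 47·59
1 = 47·191 − 68·132
1 = −68·514 + 183·191
So 191·183 ≡ 1 (mod 514).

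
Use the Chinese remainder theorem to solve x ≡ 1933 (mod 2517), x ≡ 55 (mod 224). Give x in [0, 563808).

Write x = 1933 + 2517·k. Then 2517·k ≡ 55 − 1933 ≡ 138 (mod 224).
Need 2517⁻¹ mod 224. Extended Euclid on (224, 53):
224 = 4*53 + 12
53 = 4*12 + 5
12 = 2*5 + 2
5 = 2*2 + 1
2 = 2*1 + 0
Back-substitute:
1 = 5 − 2·2
1 = −2·12 + 5·5
1 = 5·53 − 22·12
1 = −22·224 + 93·53
2517⁻¹ ≡ 93 (mod 224), so k ≡ 93·138 ≡ 66 (mod 224).
x = 1933 + 2517·66 = 168055.

168055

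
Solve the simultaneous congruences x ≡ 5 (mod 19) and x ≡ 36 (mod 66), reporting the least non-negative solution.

Write x = 5 + 19·k. Then 19·k ≡ 36 − 5 ≡ 31 (mod 66).
Need 19⁻¹ mod 66. Extended Euclid on (66, 19):
66 = 3*19 + 9
19 = 2*9 + 1
9 = 9*1 + 0
Back-substitute:
1 = 19 − 2·9
1 = −2·66 + 7·19
19⁻¹ ≡ 7 (mod 66), so k ≡ 7·31 ≡ 19 (mod 66).
x = 5 + 19·19 = 366.

366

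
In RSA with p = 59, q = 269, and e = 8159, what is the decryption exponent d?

φ(n) = (p−1)(q−1) = 58·268 = 15544.
Need d with 8159·d ≡ 1 (mod 15544). Apply the extended Euclidean algorithm:
15544 = 1×8159 + 7385
8159 = 1×7385 + 774
7385 = 9×774 + 419
774 = 1×419 + 355
419 = 1×355 + 64
355 = 5×64 + 35
64 = 1×35 + 29
35 = 1×29 + 6
29 = 4×6 + 5
6 = 1×5 + 1
5 = 5×1 + 0
Back-substitute:
1 = 6 − 5
1 = −29 + 5·6
1 = 5·35 − 6·29
1 = −6·64 + 11·35
1 = 11·355 − 61·64
1 = −61·419 + 72·355
1 = 72·774 − 133·419
1 = −133·7385 + 1269·774
1 = 1269·8159 − 1402·7385
1 = −1402·15544 + 2671·8159
So 8159·2671 ≡ 1 (mod 15544), hence d = 2671.

2671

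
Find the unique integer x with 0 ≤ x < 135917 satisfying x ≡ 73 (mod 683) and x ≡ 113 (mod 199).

Write x = 73 + 683·k. Then 683·k ≡ 113 − 73 ≡ 40 (mod 199).
Need 683⁻¹ mod 199. Extended Euclid on (199, 86):
199 = 2·86 + 27
86 = 3·27 + 5
27 = 5·5 + 2
5 = 2·2 + 1
2 = 2·1 + 0
Back-substitute:
1 = 5 − 2·2
1 = −2·27 + 11·5
1 = 11·86 − 35·27
1 = −35·199 + 81·86
683⁻¹ ≡ 81 (mod 199), so k ≡ 81·40 ≡ 56 (mod 199).
x = 73 + 683·56 = 38321.

38321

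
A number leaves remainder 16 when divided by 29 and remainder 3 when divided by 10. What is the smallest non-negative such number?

Write x = 16 + 29·k. Then 29·k ≡ 3 − 16 ≡ 7 (mod 10).
Need 29⁻¹ mod 10. Extended Euclid on (10, 9):
10 = 1×9 + 1
9 = 9×1 + 0
Back-substitute:
1 = 10 − 9
29⁻¹ ≡ 9 (mod 10), so k ≡ 9·7 ≡ 3 (mod 10).
x = 16 + 29·3 = 103.

103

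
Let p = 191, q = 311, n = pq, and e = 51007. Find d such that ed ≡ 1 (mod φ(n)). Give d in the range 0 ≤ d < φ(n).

35043

φ(n) = (p−1)(q−1) = 190·310 = 58900.
Need d with 51007·d ≡ 1 (mod 58900). Apply the extended Euclidean algorithm:
58900 = 1*51007 + 7893
51007 = 6*7893 + 3649
7893 = 2*3649 + 595
3649 = 6*595 + 79
595 = 7*79 + 42
79 = 1*42 + 37
42 = 1*37 + 5
37 = 7*5 + 2
5 = 2*2 + 1
2 = 2*1 + 0
Back-substitute:
1 = 5 − 2·2
1 = −2·37 + 15·5
1 = 15·42 − 17·37
1 = −17·79 + 32·42
1 = 32·595 − 241·79
1 = −241·3649 + 1478·595
1 = 1478·7893 − 3197·3649
1 = −3197·51007 + 20660·7893
1 = 20660·58900 − 23857·51007
So 51007·(-23857) ≡ 1 (mod 58900), hence d ≡ -23857 ≡ 35043 (mod 58900).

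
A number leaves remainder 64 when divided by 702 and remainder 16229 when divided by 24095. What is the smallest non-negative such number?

8136244

Write x = 64 + 702·k. Then 702·k ≡ 16229 − 64 ≡ 16165 (mod 24095).
Need 702⁻¹ mod 24095. Extended Euclid on (24095, 702):
24095 = 34*702 + 227
702 = 3*227 + 21
227 = 10*21 + 17
21 = 1*17 + 4
17 = 4*4 + 1
4 = 4*1 + 0
Back-substitute:
1 = 17 − 4·4
1 = −4·21 + 5·17
1 = 5·227 − 54·21
1 = −54·702 + 167·227
1 = 167·24095 − 5732·702
702⁻¹ ≡ 18363 (mod 24095), so k ≡ 18363·16165 ≡ 11590 (mod 24095).
x = 64 + 702·11590 = 8136244.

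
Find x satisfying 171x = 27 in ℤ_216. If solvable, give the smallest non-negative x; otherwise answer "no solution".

9

First find gcd(171, 216):
216 = 1×171 + 45
171 = 3×45 + 36
45 = 1×36 + 9
36 = 4×9 + 0
gcd = 9 and 9 | 27, so solutions exist. Divide through by 9: 19x ≡ 3 (mod 24).
Now find 19⁻¹ mod 24:
24 = 1*19 + 5
19 = 3*5 + 4
5 = 1*4 + 1
4 = 4*1 + 0
Back-substitute:
1 = 5 − 4
1 = −19 + 4·5
1 = 4·24 − 5·19
So 19·(-5) ≡ 1 (mod 24), i.e. 19⁻¹ ≡ 19.
Then x ≡ 19·3 ≡ 9 (mod 24); the smallest non-negative solution is x = 9.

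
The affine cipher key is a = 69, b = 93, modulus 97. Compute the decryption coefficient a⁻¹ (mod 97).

Run Euclid on (97, 69):
97 = 1×69 + 28
69 = 2×28 + 13
28 = 2×13 + 2
13 = 6×2 + 1
2 = 2×1 + 0
Since gcd(69, 97) = 1, back-substitute to write 1 as a combination:
1 = 13 − 6·2
1 = −6·28 + 13·13
1 = 13·69 − 32·28
1 = −32·97 + 45·69
So 69·45 ≡ 1 (mod 97).

45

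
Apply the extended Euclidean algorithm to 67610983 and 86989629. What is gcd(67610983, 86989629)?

Euclidean algorithm:
86989629 = 1·67610983 + 19378646
67610983 = 3·19378646 + 9475045
19378646 = 2·9475045 + 428556
9475045 = 22·428556 + 46813
428556 = 9·46813 + 7239
46813 = 6·7239 + 3379
7239 = 2·3379 + 481
3379 = 7·481 + 12
481 = 40·12 + 1
12 = 12·1 + 0
gcd(67610983, 86989629) = 1.
Express as a combination:
1 = 481 − 40·12
1 = −40·3379 + 281·481
1 = 281·7239 − 602·3379
1 = −602·46813 + 3893·7239
1 = 3893·428556 − 35639·46813
1 = −35639·9475045 + 787951·428556
1 = 787951·19378646 − 1611541·9475045
1 = −1611541·67610983 + 5622574·19378646
1 = 5622574·86989629 − 7234115·67610983
So 1 = (5622574)·86989629 + (-7234115)·67610983.

1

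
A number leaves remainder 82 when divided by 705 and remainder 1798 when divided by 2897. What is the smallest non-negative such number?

Write x = 82 + 705·k. Then 705·k ≡ 1798 − 82 ≡ 1716 (mod 2897).
Need 705⁻¹ mod 2897. Extended Euclid on (2897, 705):
2897 = 4×705 + 77
705 = 9×77 + 12
77 = 6×12 + 5
12 = 2×5 + 2
5 = 2×2 + 1
2 = 2×1 + 0
Back-substitute:
1 = 5 − 2·2
1 = −2·12 + 5·5
1 = 5·77 − 32·12
1 = −32·705 + 293·77
1 = 293·2897 − 1204·705
705⁻¹ ≡ 1693 (mod 2897), so k ≡ 1693·1716 ≡ 2394 (mod 2897).
x = 82 + 705·2394 = 1687852.

1687852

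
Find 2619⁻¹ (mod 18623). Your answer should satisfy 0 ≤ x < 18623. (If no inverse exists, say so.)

8284

Run Euclid on (18623, 2619):
18623 = 7*2619 + 290
2619 = 9*290 + 9
290 = 32*9 + 2
9 = 4*2 + 1
2 = 2*1 + 0
Since gcd(2619, 18623) = 1, back-substitute to write 1 as a combination:
1 = 9 − 4·2
1 = −4·290 + 129·9
1 = 129·2619 − 1165·290
1 = −1165·18623 + 8284·2619
So 2619·8284 ≡ 1 (mod 18623).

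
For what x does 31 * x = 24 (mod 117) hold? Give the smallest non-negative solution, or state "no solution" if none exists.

114

First find gcd(31, 117):
117 = 3·31 + 24
31 = 1·24 + 7
24 = 3·7 + 3
7 = 2·3 + 1
3 = 3·1 + 0
gcd = 1, so a unique solution mod 117 exists.
Back-substitute for the Bézout coefficients:
1 = 7 − 2·3
1 = −2·24 + 7·7
1 = 7·31 − 9·24
1 = −9·117 + 34·31
So 31·(34) ≡ 1 (mod 117), giving 31⁻¹ ≡ 34.
x ≡ 31⁻¹·24 ≡ 34·24 ≡ 114 (mod 117).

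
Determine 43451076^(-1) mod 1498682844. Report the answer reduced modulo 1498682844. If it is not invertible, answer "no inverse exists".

Euclidean algorithm on 1498682844, 43451076:
1498682844 = 34×43451076 + 21346260
43451076 = 2×21346260 + 758556
21346260 = 28×758556 + 106692
758556 = 7×106692 + 11712
106692 = 9×11712 + 1284
11712 = 9×1284 + 156
1284 = 8×156 + 36
156 = 4×36 + 12
36 = 3×12 + 0
Since gcd = 12 > 1, 43451076 is not a unit mod 1498682844.

no inverse exists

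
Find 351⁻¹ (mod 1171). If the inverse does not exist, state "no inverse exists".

gcd(1171, 351) by repeated division:
1171 = 3*351 + 118
351 = 2*118 + 115
118 = 1*115 + 3
115 = 38*3 + 1
3 = 3*1 + 0
gcd = 1, so the inverse exists. Back-substitute:
1 = 115 − 38·3
1 = −38·118 + 39·115
1 = 39·351 − 116·118
1 = −116·1171 + 387·351
So 351·387 ≡ 1 (mod 1171).

387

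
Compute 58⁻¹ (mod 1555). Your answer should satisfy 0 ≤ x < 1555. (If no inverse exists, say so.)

Run Euclid on (1555, 58):
1555 = 26·58 + 47
58 = 1·47 + 11
47 = 4·11 + 3
11 = 3·3 + 2
3 = 1·2 + 1
2 = 2·1 + 0
Since gcd(58, 1555) = 1, back-substitute to write 1 as a combination:
1 = 3 − 2
1 = −11 + 4·3
1 = 4·47 − 17·11
1 = −17·58 + 21·47
1 = 21·1555 − 563·58
So 58·(-563) ≡ 1 (mod 1555), and -563 ≡ 992 (mod 1555).

992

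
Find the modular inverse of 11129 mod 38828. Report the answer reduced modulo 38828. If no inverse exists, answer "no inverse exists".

Run Euclid on (38828, 11129):
38828 = 3×11129 + 5441
11129 = 2×5441 + 247
5441 = 22×247 + 7
247 = 35×7 + 2
7 = 3×2 + 1
2 = 2×1 + 0
The gcd is 1. Working backward:
1 = 7 − 3·2
1 = −3·247 + 106·7
1 = 106·5441 − 2335·247
1 = −2335·11129 + 4776·5441
1 = 4776·38828 − 16663·11129
Thus 11129·(-16663) ≡ 1 (mod 38828); reducing, -16663 mod 38828 = 22165.

22165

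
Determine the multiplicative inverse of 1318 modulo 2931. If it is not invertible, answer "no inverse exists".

616

Run Euclid on (2931, 1318):
2931 = 2*1318 + 295
1318 = 4*295 + 138
295 = 2*138 + 19
138 = 7*19 + 5
19 = 3*5 + 4
5 = 1*4 + 1
4 = 4*1 + 0
The gcd is 1. Working backward:
1 = 5 − 4
1 = −19 + 4·5
1 = 4·138 − 29·19
1 = −29·295 + 62·138
1 = 62·1318 − 277·295
1 = −277·2931 + 616·1318
So 1318·616 ≡ 1 (mod 2931).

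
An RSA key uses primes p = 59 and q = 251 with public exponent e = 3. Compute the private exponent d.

9667

φ(n) = (p−1)(q−1) = 58·250 = 14500.
Need d with 3·d ≡ 1 (mod 14500). Apply the extended Euclidean algorithm:
14500 = 4833×3 + 1
3 = 3×1 + 0
Back-substitute:
1 = 14500 − 4833·3
So 3·(-4833) ≡ 1 (mod 14500), hence d ≡ -4833 ≡ 9667 (mod 14500).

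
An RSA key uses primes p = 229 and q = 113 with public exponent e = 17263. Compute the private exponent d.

463

φ(n) = (p−1)(q−1) = 228·112 = 25536.
Need d with 17263·d ≡ 1 (mod 25536). Apply the extended Euclidean algorithm:
25536 = 1×17263 + 8273
17263 = 2×8273 + 717
8273 = 11×717 + 386
717 = 1×386 + 331
386 = 1×331 + 55
331 = 6×55 + 1
55 = 55×1 + 0
Back-substitute:
1 = 331 − 6·55
1 = −6·386 + 7·331
1 = 7·717 − 13·386
1 = −13·8273 + 150·717
1 = 150·17263 − 313·8273
1 = −313·25536 + 463·17263
So 17263·463 ≡ 1 (mod 25536), hence d = 463.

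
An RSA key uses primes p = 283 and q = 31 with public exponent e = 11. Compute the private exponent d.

7691

φ(n) = (p−1)(q−1) = 282·30 = 8460.
Need d with 11·d ≡ 1 (mod 8460). Apply the extended Euclidean algorithm:
8460 = 769×11 + 1
11 = 11×1 + 0
Back-substitute:
1 = 8460 − 769·11
So 11·(-769) ≡ 1 (mod 8460), hence d ≡ -769 ≡ 7691 (mod 8460).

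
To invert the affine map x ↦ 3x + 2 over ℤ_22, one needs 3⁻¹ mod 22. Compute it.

Run Euclid on (22, 3):
22 = 7·3 + 1
3 = 3·1 + 0
gcd = 1, so the inverse exists. Back-substitute:
1 = 22 − 7·3
So 3·(-7) ≡ 1 (mod 22), and -7 ≡ 15 (mod 22).

15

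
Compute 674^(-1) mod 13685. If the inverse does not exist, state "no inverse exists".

9279

Extended Euclidean algorithm:
13685 = 20·674 + 205
674 = 3·205 + 59
205 = 3·59 + 28
59 = 2·28 + 3
28 = 9·3 + 1
3 = 3·1 + 0
gcd = 1, so the inverse exists. Back-substitute:
1 = 28 − 9·3
1 = −9·59 + 19·28
1 = 19·205 − 66·59
1 = −66·674 + 217·205
1 = 217·13685 − 4406·674
Thus 674·(-4406) ≡ 1 (mod 13685); reducing, -4406 mod 13685 = 9279.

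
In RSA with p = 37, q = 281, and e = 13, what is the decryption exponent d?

φ(n) = (p−1)(q−1) = 36·280 = 10080.
Need d with 13·d ≡ 1 (mod 10080). Apply the extended Euclidean algorithm:
10080 = 775·13 + 5
13 = 2·5 + 3
5 = 1·3 + 2
3 = 1·2 + 1
2 = 2·1 + 0
Back-substitute:
1 = 3 − 2
1 = −5 + 2·3
1 = 2·13 − 5·5
1 = −5·10080 + 3877·13
So 13·3877 ≡ 1 (mod 10080), hence d = 3877.

3877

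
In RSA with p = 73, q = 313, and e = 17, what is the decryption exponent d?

φ(n) = (p−1)(q−1) = 72·312 = 22464.
Need d with 17·d ≡ 1 (mod 22464). Apply the extended Euclidean algorithm:
22464 = 1321·17 + 7
17 = 2·7 + 3
7 = 2·3 + 1
3 = 3·1 + 0
Back-substitute:
1 = 7 − 2·3
1 = −2·17 + 5·7
1 = 5·22464 − 6607·17
So 17·(-6607) ≡ 1 (mod 22464), hence d ≡ -6607 ≡ 15857 (mod 22464).

15857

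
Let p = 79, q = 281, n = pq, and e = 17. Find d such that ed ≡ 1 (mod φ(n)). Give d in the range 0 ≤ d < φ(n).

φ(n) = (p−1)(q−1) = 78·280 = 21840.
Need d with 17·d ≡ 1 (mod 21840). Apply the extended Euclidean algorithm:
21840 = 1284·17 + 12
17 = 1·12 + 5
12 = 2·5 + 2
5 = 2·2 + 1
2 = 2·1 + 0
Back-substitute:
1 = 5 − 2·2
1 = −2·12 + 5·5
1 = 5·17 − 7·12
1 = −7·21840 + 8993·17
So 17·8993 ≡ 1 (mod 21840), hence d = 8993.

8993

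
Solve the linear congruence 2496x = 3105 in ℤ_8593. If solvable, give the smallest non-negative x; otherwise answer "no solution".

no solution

gcd(2496, 8593):
8593 = 3×2496 + 1105
2496 = 2×1105 + 286
1105 = 3×286 + 247
286 = 1×247 + 39
247 = 6×39 + 13
39 = 3×13 + 0
gcd = 13, but 13 ∤ 3105, so the congruence has no solution.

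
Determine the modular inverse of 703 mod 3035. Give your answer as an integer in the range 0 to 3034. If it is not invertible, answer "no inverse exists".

2232

gcd(3035, 703) by repeated division:
3035 = 4×703 + 223
703 = 3×223 + 34
223 = 6×34 + 19
34 = 1×19 + 15
19 = 1×15 + 4
15 = 3×4 + 3
4 = 1×3 + 1
3 = 3×1 + 0
gcd = 1, so the inverse exists. Back-substitute:
1 = 4 − 3
1 = −15 + 4·4
1 = 4·19 − 5·15
1 = −5·34 + 9·19
1 = 9·223 − 59·34
1 = −59·703 + 186·223
1 = 186·3035 − 803·703
So 703·(-803) ≡ 1 (mod 3035), and -803 ≡ 2232 (mod 3035).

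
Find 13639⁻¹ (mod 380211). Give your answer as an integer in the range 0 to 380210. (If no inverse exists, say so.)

9952

Run Euclid on (380211, 13639):
380211 = 27·13639 + 11958
13639 = 1·11958 + 1681
11958 = 7·1681 + 191
1681 = 8·191 + 153
191 = 1·153 + 38
153 = 4·38 + 1
38 = 38·1 + 0
gcd = 1, so the inverse exists. Back-substitute:
1 = 153 − 4·38
1 = −4·191 + 5·153
1 = 5·1681 − 44·191
1 = −44·11958 + 313·1681
1 = 313·13639 − 357·11958
1 = −357·380211 + 9952·13639
So 13639·9952 ≡ 1 (mod 380211).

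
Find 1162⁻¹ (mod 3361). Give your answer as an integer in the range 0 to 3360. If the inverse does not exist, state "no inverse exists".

Extended Euclidean algorithm:
3361 = 2*1162 + 1037
1162 = 1*1037 + 125
1037 = 8*125 + 37
125 = 3*37 + 14
37 = 2*14 + 9
14 = 1*9 + 5
9 = 1*5 + 4
5 = 1*4 + 1
4 = 4*1 + 0
gcd = 1, so the inverse exists. Back-substitute:
1 = 5 − 4
1 = −9 + 2·5
1 = 2·14 − 3·9
1 = −3·37 + 8·14
1 = 8·125 − 27·37
1 = −27·1037 + 224·125
1 = 224·1162 − 251·1037
1 = −251·3361 + 726·1162
So 1162·726 ≡ 1 (mod 3361).

726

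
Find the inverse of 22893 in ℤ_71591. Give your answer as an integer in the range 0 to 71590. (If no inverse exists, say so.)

no inverse exists

Compute gcd(22893, 71591):
71591 = 3*22893 + 2912
22893 = 7*2912 + 2509
2912 = 1*2509 + 403
2509 = 6*403 + 91
403 = 4*91 + 39
91 = 2*39 + 13
39 = 3*13 + 0
gcd(22893, 71591) = 13 ≠ 1, so 22893 has no multiplicative inverse modulo 71591.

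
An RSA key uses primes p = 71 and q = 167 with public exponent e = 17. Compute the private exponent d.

φ(n) = (p−1)(q−1) = 70·166 = 11620.
Need d with 17·d ≡ 1 (mod 11620). Apply the extended Euclidean algorithm:
11620 = 683×17 + 9
17 = 1×9 + 8
9 = 1×8 + 1
8 = 8×1 + 0
Back-substitute:
1 = 9 − 8
1 = −17 + 2·9
1 = 2·11620 − 1367·17
So 17·(-1367) ≡ 1 (mod 11620), hence d ≡ -1367 ≡ 10253 (mod 11620).

10253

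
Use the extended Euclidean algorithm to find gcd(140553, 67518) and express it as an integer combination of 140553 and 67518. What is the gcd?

9

Repeated division:
140553 = 2*67518 + 5517
67518 = 12*5517 + 1314
5517 = 4*1314 + 261
1314 = 5*261 + 9
261 = 29*9 + 0
gcd(140553, 67518) = 9.
Back-substituting:
9 = 1314 − 5·261
9 = −5·5517 + 21·1314
9 = 21·67518 − 257·5517
9 = −257·140553 + 535·67518
So 9 = (-257)·140553 + (535)·67518.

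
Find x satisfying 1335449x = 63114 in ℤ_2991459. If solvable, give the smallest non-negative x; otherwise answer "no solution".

First find gcd(1335449, 2991459):
2991459 = 2·1335449 + 320561
1335449 = 4·320561 + 53205
320561 = 6·53205 + 1331
53205 = 39·1331 + 1296
1331 = 1·1296 + 35
1296 = 37·35 + 1
35 = 35·1 + 0
gcd = 1, so a unique solution mod 2991459 exists.
Back-substitute for the Bézout coefficients:
1 = 1296 − 37·35
1 = −37·1331 + 38·1296
1 = 38·53205 − 1519·1331
1 = −1519·320561 + 9152·53205
1 = 9152·1335449 − 38127·320561
1 = −38127·2991459 + 85406·1335449
So 1335449·(85406) ≡ 1 (mod 2991459), giving 1335449⁻¹ ≡ 85406.
x ≡ 1335449⁻¹·63114 ≡ 85406·63114 ≡ 2696625 (mod 2991459).

2696625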